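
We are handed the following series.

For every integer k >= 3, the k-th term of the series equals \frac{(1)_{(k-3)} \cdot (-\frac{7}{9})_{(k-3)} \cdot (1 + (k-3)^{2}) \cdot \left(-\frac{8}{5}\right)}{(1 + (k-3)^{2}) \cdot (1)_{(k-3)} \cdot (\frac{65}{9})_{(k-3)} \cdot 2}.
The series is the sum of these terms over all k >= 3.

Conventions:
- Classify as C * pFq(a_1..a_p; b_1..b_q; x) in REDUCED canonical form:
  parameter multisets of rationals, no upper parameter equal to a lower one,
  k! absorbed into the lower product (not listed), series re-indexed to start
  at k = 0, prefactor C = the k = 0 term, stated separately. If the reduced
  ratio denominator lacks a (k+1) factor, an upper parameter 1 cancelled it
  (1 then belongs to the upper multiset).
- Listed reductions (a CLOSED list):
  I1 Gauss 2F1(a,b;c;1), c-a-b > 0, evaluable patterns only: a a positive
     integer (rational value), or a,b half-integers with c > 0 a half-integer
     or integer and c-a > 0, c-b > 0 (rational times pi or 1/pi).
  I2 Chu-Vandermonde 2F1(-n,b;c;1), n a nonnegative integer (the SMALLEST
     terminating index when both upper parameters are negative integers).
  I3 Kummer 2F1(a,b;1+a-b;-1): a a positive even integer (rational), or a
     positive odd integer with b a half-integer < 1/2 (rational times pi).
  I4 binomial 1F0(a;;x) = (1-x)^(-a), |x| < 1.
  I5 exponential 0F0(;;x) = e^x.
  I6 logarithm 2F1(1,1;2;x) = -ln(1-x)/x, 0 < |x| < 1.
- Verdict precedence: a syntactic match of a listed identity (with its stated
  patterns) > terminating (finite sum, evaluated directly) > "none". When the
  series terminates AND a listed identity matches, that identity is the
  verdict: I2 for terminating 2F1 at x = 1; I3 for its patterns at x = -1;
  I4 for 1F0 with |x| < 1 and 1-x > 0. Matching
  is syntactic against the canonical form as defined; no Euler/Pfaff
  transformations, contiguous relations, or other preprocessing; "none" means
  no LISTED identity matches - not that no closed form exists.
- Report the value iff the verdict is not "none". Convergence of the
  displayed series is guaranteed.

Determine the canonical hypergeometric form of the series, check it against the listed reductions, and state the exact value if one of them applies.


Key observation: with t_0 = -\frac{4}{5}, the constant factors (prefactor -4/5) combine into one prefactor.
Consecutive-term ratio: r(k) = 1 * (k-\frac{7}{9}) (k+1) / [(k+\frac{65}{9}) (k+1)] ; factor over Q: parameters, x = 1, and C = -\frac{4}{5}.

Canonical form: C = -\frac{4}{5} times 2F1 with upper {-\frac{7}{9}, 1}, lower {\frac{65}{9}}, x = 1. Verdict: this is the Gauss summation I1 (x = 1: the Gamma ratio telescopes since c-a-b = 7 > 0 and a = 1 in Z>0). Sum: -\frac{32}{45}.


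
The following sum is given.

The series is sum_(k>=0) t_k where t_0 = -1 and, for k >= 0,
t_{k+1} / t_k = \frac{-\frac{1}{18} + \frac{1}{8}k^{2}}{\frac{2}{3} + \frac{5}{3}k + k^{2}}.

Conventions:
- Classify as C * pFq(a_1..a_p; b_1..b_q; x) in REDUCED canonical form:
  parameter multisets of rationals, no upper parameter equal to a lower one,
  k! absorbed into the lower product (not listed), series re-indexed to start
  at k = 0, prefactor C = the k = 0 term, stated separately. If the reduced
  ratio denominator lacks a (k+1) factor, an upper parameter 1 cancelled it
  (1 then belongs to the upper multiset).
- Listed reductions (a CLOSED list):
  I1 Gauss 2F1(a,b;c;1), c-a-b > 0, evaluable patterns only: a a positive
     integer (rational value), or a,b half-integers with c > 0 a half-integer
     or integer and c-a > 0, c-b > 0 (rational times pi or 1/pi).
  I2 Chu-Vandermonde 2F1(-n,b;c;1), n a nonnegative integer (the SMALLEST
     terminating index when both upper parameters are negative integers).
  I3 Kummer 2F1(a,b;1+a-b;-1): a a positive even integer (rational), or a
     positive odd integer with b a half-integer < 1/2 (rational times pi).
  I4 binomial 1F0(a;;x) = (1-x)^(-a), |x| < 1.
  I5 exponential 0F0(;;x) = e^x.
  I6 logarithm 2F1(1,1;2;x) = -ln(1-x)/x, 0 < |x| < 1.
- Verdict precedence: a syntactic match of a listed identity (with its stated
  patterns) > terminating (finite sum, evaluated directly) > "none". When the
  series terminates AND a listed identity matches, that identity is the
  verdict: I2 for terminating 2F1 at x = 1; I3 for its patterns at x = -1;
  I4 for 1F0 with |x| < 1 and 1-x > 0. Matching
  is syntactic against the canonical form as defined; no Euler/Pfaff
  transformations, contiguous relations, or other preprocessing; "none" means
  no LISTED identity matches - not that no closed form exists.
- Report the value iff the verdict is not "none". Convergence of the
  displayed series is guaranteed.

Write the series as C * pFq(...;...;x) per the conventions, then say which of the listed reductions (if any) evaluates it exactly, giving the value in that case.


Prefactor -1, argument \frac{1}{8}: 1F0 with upper {-\frac{2}{3}} over lower {-}. Verdict: the binomial series (I4) fires (the 1F0 binomial series: exponent 2/3, x = \frac{1}{8}). Hence: \left(-1\right) \cdot \left(\frac{7}{8}\right)^{\frac{2}{3}}.

The tell: from the first term -1: roots of the ratio polynomials (C = -1, x = 1/8) are the negated parameters.
Ratio: r(k) = \frac{1}{8} * (k-\frac{2}{3}) / [(k+1)] - rational; roots negated = parameters, x = \frac{1}{8}, C = -1.


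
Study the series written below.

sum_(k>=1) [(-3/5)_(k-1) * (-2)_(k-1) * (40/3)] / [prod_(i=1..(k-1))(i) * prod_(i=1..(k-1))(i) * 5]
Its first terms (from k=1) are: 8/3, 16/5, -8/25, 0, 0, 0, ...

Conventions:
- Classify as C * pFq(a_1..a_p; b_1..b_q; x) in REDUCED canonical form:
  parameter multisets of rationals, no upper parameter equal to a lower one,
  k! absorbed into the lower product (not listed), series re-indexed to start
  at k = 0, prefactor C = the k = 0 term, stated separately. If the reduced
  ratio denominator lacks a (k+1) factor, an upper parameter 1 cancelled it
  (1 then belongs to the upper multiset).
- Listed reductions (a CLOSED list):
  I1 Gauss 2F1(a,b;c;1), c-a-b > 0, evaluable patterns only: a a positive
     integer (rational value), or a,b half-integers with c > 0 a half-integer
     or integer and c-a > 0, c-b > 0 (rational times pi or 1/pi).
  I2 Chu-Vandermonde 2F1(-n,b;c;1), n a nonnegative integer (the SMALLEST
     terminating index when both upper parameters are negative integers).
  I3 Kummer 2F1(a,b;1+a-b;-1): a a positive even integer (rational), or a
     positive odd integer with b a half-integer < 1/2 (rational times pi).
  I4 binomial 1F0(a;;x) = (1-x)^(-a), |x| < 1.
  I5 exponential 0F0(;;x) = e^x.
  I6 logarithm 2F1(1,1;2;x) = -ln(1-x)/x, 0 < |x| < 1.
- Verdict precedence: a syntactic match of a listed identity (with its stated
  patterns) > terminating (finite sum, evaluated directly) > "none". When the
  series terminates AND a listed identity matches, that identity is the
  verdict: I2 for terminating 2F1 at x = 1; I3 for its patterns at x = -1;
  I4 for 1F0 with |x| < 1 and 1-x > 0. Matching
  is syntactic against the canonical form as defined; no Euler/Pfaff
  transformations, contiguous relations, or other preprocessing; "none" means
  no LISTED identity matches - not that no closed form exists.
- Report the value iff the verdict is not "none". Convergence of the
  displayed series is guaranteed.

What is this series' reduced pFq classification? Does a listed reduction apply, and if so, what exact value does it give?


First insight: t_0 = 8/3 here, and the constant factors (C = 8/3, x = 1) combine into one prefactor.
Adjacent-term ratio: r(k) = 1 * (k-2) (k-3/5) / [(k+1) (k+1)] - rational in k, leading ratio 1; with t_0 = 8/3, classification follows.

The series (x = 1) is 2F1: upper {-2, -3/5}, lower {1}, prefactor 8/3. Verdict (x = 1): the Chu-Vandermonde identity I2 applies (terminating 2F1 at x = 1 with n = 2, b = -3/5, c = 1). Its exact value is 416/75.


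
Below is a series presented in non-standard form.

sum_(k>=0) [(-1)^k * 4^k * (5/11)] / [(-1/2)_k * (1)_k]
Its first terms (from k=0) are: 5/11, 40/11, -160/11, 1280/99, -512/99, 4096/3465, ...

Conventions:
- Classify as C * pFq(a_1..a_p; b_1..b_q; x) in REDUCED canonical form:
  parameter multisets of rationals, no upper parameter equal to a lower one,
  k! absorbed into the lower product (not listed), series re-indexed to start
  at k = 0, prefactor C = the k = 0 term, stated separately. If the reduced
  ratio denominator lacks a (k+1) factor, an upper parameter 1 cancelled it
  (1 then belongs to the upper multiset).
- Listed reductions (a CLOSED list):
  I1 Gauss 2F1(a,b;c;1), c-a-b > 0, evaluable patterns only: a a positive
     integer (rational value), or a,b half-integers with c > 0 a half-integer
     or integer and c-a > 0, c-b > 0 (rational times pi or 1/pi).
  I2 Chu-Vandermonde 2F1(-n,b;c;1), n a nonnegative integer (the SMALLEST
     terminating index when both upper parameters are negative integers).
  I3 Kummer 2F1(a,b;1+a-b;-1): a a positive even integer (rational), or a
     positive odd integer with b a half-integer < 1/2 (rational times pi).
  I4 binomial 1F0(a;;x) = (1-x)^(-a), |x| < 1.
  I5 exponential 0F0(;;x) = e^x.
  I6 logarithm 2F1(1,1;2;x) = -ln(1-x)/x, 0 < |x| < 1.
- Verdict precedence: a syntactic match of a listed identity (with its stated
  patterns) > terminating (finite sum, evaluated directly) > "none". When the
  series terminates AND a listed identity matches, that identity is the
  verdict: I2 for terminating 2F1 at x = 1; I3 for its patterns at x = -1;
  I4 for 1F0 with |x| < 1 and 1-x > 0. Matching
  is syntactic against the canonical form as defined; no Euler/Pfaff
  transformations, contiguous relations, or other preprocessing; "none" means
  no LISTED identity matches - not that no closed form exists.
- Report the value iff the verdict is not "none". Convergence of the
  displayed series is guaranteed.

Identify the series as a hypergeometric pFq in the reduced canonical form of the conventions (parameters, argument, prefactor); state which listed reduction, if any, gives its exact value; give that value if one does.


x = -4 here; the reduced form reads 0F1, upper {-}, lower {-1/2}, C = 5/11. Verdict: no listed reduction: x = -4 and upper {-} fail every I1-I6 pattern.

Key observation: t_0 being 5/11, the (-1)^k factor (C = 5/11) folds into the argument's sign.
Step ratio: r(k) = (-4) * 1 / [(k-1/2) (k+1)] ; factor over Q: parameters, x = (-4), and C = 5/11.


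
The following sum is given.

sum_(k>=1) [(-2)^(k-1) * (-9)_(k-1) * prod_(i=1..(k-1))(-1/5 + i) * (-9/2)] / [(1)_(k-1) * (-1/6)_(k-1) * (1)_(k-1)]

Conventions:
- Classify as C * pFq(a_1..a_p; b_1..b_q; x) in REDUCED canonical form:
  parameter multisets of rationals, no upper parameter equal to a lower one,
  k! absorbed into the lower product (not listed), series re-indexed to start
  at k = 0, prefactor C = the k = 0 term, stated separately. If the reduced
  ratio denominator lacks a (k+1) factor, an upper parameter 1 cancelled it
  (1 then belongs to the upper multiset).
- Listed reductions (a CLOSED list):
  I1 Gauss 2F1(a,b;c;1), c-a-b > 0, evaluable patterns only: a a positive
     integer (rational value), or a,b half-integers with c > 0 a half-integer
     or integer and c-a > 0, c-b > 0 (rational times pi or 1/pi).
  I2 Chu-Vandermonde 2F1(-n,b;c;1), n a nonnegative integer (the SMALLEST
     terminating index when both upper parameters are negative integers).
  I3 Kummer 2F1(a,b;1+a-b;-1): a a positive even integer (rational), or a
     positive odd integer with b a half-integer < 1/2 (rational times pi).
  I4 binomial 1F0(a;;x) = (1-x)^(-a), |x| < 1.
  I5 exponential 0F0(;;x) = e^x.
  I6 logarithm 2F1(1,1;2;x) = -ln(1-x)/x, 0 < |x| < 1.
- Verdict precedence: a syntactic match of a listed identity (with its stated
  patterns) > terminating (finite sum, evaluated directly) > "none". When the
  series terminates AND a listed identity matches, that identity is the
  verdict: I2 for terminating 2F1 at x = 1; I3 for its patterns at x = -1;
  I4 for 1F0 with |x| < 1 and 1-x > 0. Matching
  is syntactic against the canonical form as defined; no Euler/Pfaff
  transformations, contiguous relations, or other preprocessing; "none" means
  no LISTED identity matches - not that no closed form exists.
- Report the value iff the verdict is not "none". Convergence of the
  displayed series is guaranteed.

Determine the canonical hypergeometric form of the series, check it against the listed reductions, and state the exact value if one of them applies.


The series (x = -2) is 2F2: upper {-9, 4/5}, lower {-1/6, 1}, prefactor -9/2. Verdict: terminating. (-9)_k vanishes past k = 9, leaving a 10-term sum, computed directly. Hence: 30802896804943441341/1231661621093750.

Key observation: from the first term -9/2: the running product (prefactor -9/2) telescopes to a rising factorial.
Term ratio: r(k) = (-2) * (k-9) (k+4/5) / [(k-1/6) (k+1) (k+1)] - rational in k, leading ratio (-2); with t_0 = -9/2, classification follows.


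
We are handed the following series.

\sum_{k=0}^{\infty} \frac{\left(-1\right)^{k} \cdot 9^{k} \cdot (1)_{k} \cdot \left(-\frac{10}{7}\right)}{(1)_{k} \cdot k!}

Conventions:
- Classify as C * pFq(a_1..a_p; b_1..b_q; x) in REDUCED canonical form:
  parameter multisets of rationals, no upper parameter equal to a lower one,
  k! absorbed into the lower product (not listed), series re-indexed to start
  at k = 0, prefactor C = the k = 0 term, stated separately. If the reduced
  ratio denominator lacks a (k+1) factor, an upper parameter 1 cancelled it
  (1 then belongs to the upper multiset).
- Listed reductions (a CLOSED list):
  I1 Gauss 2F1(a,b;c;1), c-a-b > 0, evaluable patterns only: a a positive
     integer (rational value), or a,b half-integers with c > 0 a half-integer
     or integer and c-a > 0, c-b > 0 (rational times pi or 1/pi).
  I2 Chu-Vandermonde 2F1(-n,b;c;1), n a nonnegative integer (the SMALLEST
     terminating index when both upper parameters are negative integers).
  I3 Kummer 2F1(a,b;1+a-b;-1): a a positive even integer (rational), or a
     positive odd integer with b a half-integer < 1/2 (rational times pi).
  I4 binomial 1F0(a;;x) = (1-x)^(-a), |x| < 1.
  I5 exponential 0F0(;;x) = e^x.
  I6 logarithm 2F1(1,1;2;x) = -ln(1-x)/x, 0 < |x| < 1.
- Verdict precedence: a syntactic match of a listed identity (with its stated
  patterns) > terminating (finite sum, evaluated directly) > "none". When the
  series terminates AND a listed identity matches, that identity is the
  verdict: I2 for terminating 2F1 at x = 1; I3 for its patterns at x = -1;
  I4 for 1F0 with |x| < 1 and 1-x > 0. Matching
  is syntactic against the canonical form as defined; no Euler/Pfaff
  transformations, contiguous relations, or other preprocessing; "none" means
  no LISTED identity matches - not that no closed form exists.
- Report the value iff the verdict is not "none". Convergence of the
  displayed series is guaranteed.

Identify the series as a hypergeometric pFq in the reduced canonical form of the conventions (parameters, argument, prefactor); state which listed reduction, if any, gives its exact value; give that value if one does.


Reduced: x = -9, 0F0, upper = {-}, lower = {-}, C = -\frac{10}{7}. Verdict: this is the exponential series (I5) (the 0F0 exponential series at x = -9). Sum: \left(-\frac{10}{7}\right) \cdot e^{-9}.

Structural cue: with t_0 = -\frac{10}{7}, the parameter 1 appears in both the upper and lower lists and cancels.
Step ratio: r(k) = -9 * 1 / [(k+1)] ; factor over Q: parameters, x = -9, and C = -\frac{10}{7}.


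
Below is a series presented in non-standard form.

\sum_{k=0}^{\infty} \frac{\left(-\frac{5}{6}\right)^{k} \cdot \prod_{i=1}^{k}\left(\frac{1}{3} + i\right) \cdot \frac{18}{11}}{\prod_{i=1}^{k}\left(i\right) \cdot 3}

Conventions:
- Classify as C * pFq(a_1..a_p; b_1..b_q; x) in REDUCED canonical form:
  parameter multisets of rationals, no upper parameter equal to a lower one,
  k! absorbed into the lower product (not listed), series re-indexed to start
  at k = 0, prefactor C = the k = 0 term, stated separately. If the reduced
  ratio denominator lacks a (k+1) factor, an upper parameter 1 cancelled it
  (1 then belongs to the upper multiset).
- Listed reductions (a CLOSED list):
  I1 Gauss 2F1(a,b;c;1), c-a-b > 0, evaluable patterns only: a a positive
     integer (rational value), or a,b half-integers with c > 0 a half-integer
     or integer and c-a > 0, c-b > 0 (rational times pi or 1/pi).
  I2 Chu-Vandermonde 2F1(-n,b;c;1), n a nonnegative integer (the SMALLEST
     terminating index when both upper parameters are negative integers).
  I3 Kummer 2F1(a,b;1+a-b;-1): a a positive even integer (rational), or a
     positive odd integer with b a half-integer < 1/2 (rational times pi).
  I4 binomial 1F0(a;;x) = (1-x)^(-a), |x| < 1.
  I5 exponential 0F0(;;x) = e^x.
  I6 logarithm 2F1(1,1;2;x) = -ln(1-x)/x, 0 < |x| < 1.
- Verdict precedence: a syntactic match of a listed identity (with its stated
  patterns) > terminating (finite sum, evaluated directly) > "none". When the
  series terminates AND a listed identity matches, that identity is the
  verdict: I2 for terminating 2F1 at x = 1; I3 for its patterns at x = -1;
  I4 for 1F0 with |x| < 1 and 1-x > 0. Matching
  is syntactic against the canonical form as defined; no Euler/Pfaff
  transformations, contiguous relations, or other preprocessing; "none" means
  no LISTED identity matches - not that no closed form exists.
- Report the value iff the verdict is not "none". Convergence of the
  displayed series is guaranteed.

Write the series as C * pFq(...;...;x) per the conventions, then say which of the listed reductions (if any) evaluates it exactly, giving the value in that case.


Reduced: x = -\frac{5}{6}, 1F0, upper = {\frac{4}{3}}, lower = {-}, C = \frac{6}{11}. Verdict at x = -\frac{5}{6}: the I4 binomial reduction matches (the 1F0 binomial series: exponent -4/3, x = -\frac{5}{6}). Sum: \frac{6}{11} \cdot \left(\frac{11}{6}\right)^{-\frac{4}{3}}.

Structural cue: t_0 = \frac{6}{11} here, and the constant factors (prefactor 6/11) combine into one prefactor.
Term ratio: r(k) = -\frac{5}{6} * (k+\frac{4}{3}) / [(k+1)] - rational in k. x = -\frac{5}{6}; t_0 = \frac{6}{11}; negate the roots.


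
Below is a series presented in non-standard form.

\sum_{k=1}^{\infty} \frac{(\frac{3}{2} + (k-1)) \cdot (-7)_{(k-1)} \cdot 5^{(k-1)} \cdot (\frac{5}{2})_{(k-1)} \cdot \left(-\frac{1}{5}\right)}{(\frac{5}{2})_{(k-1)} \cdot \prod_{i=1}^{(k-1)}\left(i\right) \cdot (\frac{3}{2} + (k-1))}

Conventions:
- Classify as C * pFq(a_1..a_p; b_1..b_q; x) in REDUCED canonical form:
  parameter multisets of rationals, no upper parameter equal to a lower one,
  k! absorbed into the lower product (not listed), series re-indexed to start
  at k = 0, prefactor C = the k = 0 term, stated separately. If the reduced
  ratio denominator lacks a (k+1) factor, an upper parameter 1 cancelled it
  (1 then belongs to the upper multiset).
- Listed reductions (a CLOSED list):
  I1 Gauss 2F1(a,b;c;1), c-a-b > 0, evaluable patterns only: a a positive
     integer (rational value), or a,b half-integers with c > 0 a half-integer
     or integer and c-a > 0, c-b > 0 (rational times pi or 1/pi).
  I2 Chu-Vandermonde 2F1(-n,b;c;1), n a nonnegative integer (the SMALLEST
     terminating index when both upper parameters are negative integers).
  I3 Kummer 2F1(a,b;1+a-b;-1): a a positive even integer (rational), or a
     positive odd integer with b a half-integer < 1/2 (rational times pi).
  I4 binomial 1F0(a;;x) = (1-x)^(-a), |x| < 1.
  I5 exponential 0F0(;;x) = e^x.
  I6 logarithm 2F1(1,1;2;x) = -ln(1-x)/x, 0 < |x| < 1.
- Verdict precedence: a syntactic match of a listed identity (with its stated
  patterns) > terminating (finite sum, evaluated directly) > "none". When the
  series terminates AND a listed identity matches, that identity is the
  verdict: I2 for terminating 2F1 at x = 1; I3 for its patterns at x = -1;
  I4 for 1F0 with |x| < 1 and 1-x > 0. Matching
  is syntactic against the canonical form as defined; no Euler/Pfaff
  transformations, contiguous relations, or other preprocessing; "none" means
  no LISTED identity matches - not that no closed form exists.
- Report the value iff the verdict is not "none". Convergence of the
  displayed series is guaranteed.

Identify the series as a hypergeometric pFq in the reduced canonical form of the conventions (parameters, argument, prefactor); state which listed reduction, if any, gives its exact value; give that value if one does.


Key observation: with t_0 = -\frac{1}{5}, striking the common factor k + 3/2 reduces the term (C = -1/5).
Step ratio: r(k) = 5 * (k-7) / [(k+1)] - rational; roots negated = parameters, x = 5, C = -\frac{1}{5}.

Prefactor -\frac{1}{5}, argument 5: 1F0 with upper {-7} over lower {-}. Verdict: terminating - the sum ends at index 7 because -7 is a negative integer; exact evaluation follows. Value: \frac{16384}{5}.


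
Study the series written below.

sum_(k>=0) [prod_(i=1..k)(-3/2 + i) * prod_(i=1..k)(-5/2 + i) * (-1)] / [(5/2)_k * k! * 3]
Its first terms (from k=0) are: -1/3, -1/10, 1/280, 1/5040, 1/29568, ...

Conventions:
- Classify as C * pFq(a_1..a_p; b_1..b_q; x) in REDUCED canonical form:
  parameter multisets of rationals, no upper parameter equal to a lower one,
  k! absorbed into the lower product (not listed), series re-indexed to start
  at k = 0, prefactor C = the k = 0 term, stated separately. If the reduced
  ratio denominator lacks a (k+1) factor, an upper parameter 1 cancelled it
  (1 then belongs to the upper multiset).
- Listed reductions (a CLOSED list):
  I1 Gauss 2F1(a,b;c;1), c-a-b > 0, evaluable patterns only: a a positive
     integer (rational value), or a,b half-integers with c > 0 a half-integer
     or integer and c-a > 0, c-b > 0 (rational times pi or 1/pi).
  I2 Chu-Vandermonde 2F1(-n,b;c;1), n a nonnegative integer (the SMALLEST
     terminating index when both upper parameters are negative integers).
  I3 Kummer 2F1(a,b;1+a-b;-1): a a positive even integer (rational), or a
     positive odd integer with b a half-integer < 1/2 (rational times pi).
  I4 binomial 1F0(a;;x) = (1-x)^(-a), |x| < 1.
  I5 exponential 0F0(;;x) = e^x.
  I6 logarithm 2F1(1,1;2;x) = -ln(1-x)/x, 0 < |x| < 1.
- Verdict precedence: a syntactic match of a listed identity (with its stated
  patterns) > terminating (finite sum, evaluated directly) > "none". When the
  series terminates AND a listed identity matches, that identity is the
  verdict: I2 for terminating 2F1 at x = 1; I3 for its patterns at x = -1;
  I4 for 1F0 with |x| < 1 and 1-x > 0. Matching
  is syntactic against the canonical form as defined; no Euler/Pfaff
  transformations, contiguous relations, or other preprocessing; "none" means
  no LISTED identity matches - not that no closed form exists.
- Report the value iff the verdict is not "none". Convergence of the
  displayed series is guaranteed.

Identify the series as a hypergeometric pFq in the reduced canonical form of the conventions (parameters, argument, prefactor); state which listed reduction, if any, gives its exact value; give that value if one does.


Structural cue: with t_0 = -1/3, the running product (prefactor -1/3) telescopes to a rising factorial.
Term ratio: r(k) = 1 * (k-3/2) (k-1/2) / [(k+5/2) (k+1)] - rational in k, leading ratio 1; with t_0 = -1/3, classification follows.

The series (x = 1) is 2F1: upper {-3/2, -1/2}, lower {5/2}, prefactor -1/3. Verdict: the half-integer Gauss pattern (I1) applies (x = 1; upper {-3/2, -1/2} half-integers, c = 5/2 in the evaluable pattern). Sum: (-35/256) * pi.


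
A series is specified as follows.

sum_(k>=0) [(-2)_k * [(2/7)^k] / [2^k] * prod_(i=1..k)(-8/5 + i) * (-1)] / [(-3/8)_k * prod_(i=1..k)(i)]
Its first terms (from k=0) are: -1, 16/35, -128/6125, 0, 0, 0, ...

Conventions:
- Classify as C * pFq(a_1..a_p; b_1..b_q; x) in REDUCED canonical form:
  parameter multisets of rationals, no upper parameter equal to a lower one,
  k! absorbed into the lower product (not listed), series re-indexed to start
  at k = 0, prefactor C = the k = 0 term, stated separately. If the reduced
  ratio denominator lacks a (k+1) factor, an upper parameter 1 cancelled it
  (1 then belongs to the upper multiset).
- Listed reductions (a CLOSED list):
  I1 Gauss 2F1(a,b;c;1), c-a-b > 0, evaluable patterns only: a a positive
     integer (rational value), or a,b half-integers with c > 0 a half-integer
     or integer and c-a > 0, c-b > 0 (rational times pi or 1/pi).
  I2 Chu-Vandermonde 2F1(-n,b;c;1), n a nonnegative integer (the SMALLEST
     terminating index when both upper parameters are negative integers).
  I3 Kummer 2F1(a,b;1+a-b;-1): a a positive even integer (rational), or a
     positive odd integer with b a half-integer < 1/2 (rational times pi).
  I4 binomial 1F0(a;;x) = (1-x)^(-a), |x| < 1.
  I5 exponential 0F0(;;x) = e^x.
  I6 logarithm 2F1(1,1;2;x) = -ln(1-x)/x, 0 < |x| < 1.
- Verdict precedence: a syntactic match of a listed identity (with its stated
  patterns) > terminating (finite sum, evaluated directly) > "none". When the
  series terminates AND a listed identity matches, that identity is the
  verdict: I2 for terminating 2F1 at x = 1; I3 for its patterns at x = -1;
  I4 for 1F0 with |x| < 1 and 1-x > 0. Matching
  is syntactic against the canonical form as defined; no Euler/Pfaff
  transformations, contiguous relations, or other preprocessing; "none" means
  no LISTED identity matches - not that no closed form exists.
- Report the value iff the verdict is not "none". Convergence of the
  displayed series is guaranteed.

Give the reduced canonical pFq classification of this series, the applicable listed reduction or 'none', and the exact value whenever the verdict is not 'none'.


Classification (C = -1): 2F1 with upper {-2, -3/5}, lower {-3/8}, argument x = 1/7. Verdict: terminating. With -2 upstairs the series is a 3-term polynomial sum; evaluated term by term. Value: -3453/6125.

Key observation: from the first term -1: the two k-th powers (C = -1) combine into one argument.
Term ratio: r(k) = (1/7) * (k-2) (k-3/5) / [(k-3/8) (k+1)] ; factor over Q: parameters, x = (1/7), and C = -1.


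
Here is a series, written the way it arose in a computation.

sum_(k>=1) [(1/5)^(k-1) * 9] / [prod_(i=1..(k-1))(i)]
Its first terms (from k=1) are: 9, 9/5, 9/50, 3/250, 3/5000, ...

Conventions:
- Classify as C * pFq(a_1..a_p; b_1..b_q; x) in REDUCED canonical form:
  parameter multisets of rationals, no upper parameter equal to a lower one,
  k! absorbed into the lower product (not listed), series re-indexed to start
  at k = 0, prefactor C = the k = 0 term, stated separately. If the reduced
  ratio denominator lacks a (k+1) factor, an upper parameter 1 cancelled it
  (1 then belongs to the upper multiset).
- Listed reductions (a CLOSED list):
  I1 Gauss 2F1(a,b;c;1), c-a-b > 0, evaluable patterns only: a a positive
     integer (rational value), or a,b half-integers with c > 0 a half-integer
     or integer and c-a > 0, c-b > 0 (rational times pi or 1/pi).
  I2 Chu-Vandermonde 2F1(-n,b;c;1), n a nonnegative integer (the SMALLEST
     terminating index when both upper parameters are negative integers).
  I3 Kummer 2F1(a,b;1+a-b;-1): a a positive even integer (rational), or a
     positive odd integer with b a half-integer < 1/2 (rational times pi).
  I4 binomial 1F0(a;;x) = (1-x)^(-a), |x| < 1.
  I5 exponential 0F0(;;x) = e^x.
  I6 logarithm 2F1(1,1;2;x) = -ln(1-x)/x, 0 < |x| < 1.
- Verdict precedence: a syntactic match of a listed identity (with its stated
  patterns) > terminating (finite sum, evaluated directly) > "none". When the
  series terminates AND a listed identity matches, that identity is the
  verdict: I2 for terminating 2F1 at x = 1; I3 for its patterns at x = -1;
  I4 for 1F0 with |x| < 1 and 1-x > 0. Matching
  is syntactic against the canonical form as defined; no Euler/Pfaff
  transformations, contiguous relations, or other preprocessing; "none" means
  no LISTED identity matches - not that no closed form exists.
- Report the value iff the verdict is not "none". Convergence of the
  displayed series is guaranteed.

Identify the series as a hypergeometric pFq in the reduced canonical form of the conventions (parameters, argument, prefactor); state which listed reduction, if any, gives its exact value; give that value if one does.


This is 9 * 0F0(-; -; 1/5) in reduced canonical form. Verdict: this is exponential (I5) (the 0F0 exponential series at x = 1/5). Hence: 9 * e^(1/5).

Key observation: with t_0 = 9, the product of the first k integers (C = 9) is k!.
Step ratio: r(k) = (1/5) * 1 / [(k+1)] - rational in k, leading ratio (1/5); with t_0 = 9, classification follows.


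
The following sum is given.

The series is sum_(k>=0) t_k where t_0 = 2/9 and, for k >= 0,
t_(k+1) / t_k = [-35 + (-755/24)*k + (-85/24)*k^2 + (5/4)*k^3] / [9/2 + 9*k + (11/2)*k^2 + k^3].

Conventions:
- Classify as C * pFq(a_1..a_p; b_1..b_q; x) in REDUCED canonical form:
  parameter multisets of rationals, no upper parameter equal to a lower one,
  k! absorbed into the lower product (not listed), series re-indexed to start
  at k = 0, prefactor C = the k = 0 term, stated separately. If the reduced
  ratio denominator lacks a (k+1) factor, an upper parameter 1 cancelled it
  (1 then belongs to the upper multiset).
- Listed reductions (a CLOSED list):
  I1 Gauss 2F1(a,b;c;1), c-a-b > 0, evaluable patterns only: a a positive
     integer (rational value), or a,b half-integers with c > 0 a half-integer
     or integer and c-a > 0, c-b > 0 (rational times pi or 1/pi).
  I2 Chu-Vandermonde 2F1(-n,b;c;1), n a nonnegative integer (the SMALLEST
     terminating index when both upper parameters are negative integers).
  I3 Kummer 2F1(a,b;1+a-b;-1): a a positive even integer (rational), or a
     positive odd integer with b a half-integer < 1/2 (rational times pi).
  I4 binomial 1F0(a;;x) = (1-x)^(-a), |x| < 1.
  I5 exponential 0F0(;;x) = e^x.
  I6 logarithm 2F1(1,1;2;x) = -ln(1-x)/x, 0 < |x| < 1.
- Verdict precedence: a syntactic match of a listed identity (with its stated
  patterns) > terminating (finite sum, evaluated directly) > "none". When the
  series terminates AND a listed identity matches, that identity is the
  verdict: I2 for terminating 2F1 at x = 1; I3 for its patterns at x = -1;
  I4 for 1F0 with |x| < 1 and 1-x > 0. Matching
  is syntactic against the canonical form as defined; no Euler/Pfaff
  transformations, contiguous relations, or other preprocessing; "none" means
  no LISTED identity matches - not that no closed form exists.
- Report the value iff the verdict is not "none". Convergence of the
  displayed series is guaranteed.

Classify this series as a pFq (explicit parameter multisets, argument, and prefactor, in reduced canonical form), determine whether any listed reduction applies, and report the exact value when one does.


Prefactor 2/9, argument 5/4: 2F1 with upper {-7, 8/3} over lower {3}. Verdict: terminating at k = 7: the factor (-7)_k kills every later term; summing the 8 survivors is exact. Exact value: 2084429/6530347008.

The tell: t_0 being 2/9, the ratio is unreduced: k + 3/2 divides both sides (C = 2/9).
Consecutive-term ratio: r(k) = (5/4) * (k-7) (k+8/3) / [(k+3) (k+1)] - rational in k. x = (5/4); t_0 = 2/9; negate the roots.


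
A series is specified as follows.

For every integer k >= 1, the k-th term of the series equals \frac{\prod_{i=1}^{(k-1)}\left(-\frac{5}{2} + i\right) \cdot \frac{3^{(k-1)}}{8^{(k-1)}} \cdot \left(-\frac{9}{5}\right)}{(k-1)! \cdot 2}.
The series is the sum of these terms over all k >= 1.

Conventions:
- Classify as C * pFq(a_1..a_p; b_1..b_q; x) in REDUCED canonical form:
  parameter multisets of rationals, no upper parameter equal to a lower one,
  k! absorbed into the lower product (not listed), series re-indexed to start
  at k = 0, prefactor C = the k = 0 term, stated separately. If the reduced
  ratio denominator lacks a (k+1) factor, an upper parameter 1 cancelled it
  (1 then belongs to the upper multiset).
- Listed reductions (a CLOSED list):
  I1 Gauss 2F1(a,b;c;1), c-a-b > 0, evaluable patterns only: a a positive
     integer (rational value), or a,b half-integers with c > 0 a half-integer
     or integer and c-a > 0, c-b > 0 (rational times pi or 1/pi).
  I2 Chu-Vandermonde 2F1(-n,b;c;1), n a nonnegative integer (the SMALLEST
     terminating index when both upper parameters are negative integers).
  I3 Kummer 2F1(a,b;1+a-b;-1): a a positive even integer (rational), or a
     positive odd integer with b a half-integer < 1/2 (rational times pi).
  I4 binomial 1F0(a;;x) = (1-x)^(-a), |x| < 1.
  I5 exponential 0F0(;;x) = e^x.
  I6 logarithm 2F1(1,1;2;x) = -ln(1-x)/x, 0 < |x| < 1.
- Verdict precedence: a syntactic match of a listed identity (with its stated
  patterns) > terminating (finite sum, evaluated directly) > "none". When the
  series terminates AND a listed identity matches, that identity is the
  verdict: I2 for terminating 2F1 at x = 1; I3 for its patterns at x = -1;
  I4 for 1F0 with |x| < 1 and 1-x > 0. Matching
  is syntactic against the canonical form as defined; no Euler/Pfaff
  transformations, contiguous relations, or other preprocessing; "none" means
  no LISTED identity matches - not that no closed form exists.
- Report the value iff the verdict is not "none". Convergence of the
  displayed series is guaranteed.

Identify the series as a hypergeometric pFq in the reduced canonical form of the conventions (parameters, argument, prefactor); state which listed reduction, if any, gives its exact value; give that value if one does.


Reduced: x = \frac{3}{8}, 1F0, upper = {-\frac{3}{2}}, lower = {-}, C = -\frac{9}{10}. Verdict (x = \frac{3}{8}): the I4 binomial reduction applies (the 1F0 binomial series: exponent 3/2, x = \frac{3}{8}). Hence: \left(-\frac{9}{10}\right) \cdot \left(\frac{5}{8}\right)^{\frac{3}{2}}.

Key observation: x = \frac{3}{8} and the two geometric factors (prefactor -9/10) combine into one argument.
Step ratio: r(k) = \frac{3}{8} * (k-\frac{3}{2}) / [(k+1)] - rational in k. x = \frac{3}{8}; t_0 = -\frac{9}{10}; negate the roots.


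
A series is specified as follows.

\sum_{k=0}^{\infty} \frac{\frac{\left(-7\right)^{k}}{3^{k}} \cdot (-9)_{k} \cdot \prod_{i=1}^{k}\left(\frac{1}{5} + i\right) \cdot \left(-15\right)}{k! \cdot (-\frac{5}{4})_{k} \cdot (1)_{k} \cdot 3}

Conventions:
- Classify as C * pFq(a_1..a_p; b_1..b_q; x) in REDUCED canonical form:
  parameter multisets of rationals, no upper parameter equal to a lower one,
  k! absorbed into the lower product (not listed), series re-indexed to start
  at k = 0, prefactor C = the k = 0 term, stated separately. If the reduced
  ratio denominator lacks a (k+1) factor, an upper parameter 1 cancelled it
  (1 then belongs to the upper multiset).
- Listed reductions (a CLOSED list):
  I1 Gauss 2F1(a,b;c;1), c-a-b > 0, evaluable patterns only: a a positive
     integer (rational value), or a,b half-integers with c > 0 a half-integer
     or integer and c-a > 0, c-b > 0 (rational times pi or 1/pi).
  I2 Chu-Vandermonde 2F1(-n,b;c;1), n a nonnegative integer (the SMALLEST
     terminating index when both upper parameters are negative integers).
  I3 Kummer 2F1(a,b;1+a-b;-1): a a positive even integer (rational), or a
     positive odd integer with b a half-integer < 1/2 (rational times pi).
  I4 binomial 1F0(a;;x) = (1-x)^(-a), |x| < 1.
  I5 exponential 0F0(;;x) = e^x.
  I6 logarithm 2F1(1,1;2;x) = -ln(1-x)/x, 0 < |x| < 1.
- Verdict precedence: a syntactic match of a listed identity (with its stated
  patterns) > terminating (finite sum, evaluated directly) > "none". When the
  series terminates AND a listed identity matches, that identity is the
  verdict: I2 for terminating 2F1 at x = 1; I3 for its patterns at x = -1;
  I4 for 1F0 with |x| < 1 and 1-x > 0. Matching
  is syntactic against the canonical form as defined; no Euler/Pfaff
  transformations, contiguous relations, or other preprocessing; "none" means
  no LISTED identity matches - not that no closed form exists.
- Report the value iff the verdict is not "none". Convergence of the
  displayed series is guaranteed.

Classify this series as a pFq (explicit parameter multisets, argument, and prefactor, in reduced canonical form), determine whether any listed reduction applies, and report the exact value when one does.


Key observation: from the first term -5: the constant factors (prefactor -5) combine into one prefactor.
Ratio: r(k) = -\frac{7}{3} * (k-9) (k+\frac{6}{5}) / [(k-\frac{5}{4}) (k+1) (k+1)] - rational in k, leading ratio -\frac{7}{3}; with t_0 = -5, classification follows.

Prefactor -5, argument -\frac{7}{3}: 2F2 with upper {-9, \frac{6}{5}} over lower {-\frac{5}{4}, 1}. Verdict: terminating. With -9 upstairs the series is a 10-term polynomial sum; evaluated term by term. Hence: -\frac{19837638216563600977669}{102058469384765625}.


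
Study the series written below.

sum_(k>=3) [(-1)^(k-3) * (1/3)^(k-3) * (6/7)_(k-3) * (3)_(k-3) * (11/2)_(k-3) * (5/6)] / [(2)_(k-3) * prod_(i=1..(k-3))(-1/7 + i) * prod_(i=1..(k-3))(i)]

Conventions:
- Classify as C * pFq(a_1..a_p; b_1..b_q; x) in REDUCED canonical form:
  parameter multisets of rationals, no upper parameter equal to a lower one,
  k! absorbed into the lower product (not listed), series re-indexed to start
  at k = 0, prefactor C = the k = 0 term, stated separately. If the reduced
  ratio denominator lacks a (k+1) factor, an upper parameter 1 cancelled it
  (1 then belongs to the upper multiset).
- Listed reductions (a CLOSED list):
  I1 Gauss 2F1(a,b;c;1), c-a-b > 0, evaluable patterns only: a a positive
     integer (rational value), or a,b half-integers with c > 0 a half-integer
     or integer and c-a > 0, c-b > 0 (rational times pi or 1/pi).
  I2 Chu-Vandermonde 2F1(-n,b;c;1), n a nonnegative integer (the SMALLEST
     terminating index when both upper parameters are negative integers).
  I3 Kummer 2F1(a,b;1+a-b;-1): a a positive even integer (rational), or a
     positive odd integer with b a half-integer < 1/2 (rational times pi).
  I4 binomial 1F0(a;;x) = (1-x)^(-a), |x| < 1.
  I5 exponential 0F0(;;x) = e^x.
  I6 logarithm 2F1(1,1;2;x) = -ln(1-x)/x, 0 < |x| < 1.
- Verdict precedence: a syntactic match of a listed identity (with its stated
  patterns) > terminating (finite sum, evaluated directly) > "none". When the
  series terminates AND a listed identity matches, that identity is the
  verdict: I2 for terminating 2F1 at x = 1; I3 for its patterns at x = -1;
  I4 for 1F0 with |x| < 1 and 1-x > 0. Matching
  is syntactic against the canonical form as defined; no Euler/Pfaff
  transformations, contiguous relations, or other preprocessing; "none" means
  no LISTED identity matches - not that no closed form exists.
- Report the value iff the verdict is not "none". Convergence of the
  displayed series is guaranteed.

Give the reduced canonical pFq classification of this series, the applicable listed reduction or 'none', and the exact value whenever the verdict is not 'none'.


x = -1/3 here; the reduced form reads 2F1, upper {3, 11/2}, lower {2}, C = 5/6. Verdict: none here - no I1-I6 shape fits x = -1/3 with lower {2}.

Key step: t_0 = 5/6 here, and the product of the first k integers (C = 5/6) is k!.
Adjacent-term ratio: r(k) = (-1/3) * (k+3) (k+11/2) / [(k+2) (k+1)] ; factor over Q: parameters, x = (-1/3), and C = 5/6.


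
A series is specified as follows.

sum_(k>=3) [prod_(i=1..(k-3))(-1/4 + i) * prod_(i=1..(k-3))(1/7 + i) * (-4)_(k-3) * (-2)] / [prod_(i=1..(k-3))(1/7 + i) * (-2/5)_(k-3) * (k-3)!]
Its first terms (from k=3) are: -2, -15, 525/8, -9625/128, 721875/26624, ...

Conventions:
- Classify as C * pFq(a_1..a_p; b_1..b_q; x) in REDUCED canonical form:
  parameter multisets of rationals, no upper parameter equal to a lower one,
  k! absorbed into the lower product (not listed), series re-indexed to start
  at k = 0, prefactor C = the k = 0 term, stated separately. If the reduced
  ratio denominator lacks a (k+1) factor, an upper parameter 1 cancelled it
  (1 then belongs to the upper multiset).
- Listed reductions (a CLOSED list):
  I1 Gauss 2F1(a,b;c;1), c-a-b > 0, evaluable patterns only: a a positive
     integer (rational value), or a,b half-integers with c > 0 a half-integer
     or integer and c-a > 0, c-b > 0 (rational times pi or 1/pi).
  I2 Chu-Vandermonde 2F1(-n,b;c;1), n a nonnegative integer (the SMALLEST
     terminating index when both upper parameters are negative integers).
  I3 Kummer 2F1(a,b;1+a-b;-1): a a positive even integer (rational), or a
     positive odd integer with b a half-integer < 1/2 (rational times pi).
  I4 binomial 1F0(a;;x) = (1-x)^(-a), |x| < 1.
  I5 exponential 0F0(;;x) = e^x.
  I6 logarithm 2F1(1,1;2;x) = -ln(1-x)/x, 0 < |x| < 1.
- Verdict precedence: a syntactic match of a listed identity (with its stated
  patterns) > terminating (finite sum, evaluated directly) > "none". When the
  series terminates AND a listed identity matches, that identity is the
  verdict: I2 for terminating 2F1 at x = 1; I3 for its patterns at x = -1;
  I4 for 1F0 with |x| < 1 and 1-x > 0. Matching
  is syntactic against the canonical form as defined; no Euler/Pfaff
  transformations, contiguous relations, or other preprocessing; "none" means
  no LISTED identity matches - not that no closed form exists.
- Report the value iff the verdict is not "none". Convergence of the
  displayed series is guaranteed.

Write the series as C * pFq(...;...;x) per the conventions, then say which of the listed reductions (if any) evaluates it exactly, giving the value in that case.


The series (x = 1) is 2F1: upper {-4, 3/4}, lower {-2/5}, prefactor -2. Verdict: this is Vandermonde's identity (I2) (terminating 2F1 at x = 1 with n = 4, b = 3/4, c = -2/5). Exact value: 14467/26624.

Structural cue: t_0 being -2, the running product (prefactor -2) telescopes to a rising factorial.
Consecutive-term ratio: r(k) = 1 * (k-4) (k+3/4) / [(k-2/5) (k+1)] - rational; roots negated = parameters, x = 1, C = -2.
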